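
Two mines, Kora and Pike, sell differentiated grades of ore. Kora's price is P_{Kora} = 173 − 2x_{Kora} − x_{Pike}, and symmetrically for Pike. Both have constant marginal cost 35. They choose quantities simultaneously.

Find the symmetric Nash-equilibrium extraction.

27.6

Mine Kora's profit: π = x_{Kora}(173 − 2x_{Kora} − x_{Pike}) − 35x_{Kora}.
∂π/∂x_{Kora} = 138 − 4x_{Kora} − x_{Pike} = 0 ⇒ x_{Kora} = 34.5 − 0.25x_{Pike}.
The game is symmetric, so in equilibrium x_{Pike} = x_{Kora}: the reaction function gives 1.25x_{Kora} = 34.5, hence x_{Kora} = 27.6.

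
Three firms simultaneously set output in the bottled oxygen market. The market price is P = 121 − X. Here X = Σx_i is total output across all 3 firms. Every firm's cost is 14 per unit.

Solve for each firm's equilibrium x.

A representative firm's profit is π_i = x_i(121 − X) − 14x_i, with X = x_i + Σ_{j≠i} x_j.
First-order condition: 107 − 2x_i − Σ_{j≠i} x_j = 0.
Imposing symmetry (x_j = x for all j) turns Σ_{j≠i} x_j into 2x, so 107 = 4x and x = 26.75.

26.75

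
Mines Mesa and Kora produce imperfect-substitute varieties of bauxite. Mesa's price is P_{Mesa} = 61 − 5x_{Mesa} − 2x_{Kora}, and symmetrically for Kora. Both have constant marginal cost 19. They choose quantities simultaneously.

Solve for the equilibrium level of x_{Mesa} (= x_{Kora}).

3.5

Mine Mesa's profit: π = x_{Mesa}(61 − 5x_{Mesa} − 2x_{Kora}) − 19x_{Mesa}.
∂π/∂x_{Mesa} = 42 − 10x_{Mesa} − 2x_{Kora} = 0 ⇒ x_{Mesa} = 4.2 − 0.2x_{Kora}.
By symmetry x_{Kora} = x_{Mesa}; substituting into the reaction function, 1.2x_{Mesa} = 4.2 and x_{Mesa} = 3.5.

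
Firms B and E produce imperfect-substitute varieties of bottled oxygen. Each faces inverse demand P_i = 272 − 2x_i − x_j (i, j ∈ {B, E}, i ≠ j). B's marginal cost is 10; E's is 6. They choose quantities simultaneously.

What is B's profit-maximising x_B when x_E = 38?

56

Firm B's profit: π = x_B(272 − 2x_B − x_E) − 10x_B.
∂π/∂x_B = 262 − 4x_B − x_E = 0 ⇒ x_B = 65.5 − 0.25x_E.
At x_E = 38: x_B = 65.5 − 0.25·38 = 56.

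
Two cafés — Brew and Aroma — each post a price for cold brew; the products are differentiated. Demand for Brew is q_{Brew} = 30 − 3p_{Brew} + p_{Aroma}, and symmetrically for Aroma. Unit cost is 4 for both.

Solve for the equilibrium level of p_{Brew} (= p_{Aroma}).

8.4

Brew's profit: π = (p_{Brew} − 4)(30 − 3p_{Brew} + p_{Aroma}).
∂π/∂p_{Brew} = 42 − 6p_{Brew} + p_{Aroma} = 0 ⇒ p_{Brew} = 7 + (1/6)p_{Aroma}.
By symmetry p_{Aroma} = p_{Brew}; substituting into the reaction function, (5/6)p_{Brew} = 7 and p_{Brew} = 8.4.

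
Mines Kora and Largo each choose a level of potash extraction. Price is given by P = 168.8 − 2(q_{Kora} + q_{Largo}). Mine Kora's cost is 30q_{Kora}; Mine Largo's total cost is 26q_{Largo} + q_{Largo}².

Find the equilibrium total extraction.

Mine Kora's profit: π = q_{Kora}(168.8 − 2(q_{Kora} + q_{Largo})) − 30q_{Kora}.
∂π/∂q_{Kora} = 138.8 − 4q_{Kora} − 2q_{Largo} = 0, so q_{Kora} = 34.7 − 0.5q_{Largo}.
For Largo: ∂π/∂q_{Largo} = 142.8 − 6q_{Largo} − 2q_{Kora} = 0 ⇒ q_{Largo} = 23.8 − (1/3)q_{Kora}.
Plugging q_{Largo} into Kora's best response: q_{Kora} = 34.7 − 0.5(23.8 − (1/3)q_{Kora}) ⇒ (5/6)q_{Kora} = 22.8, so q_{Kora} = 27.36.
Then q_{Largo} = 23.8 − (1/3)·27.36 = 14.68.
Total extraction: 27.36 + 14.68 = 42.04.

42.04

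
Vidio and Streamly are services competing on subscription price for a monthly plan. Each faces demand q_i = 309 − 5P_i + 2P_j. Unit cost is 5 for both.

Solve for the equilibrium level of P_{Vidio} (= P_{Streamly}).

Vidio's profit: π = (P_{Vidio} − 5)(309 − 5P_{Vidio} + 2P_{Streamly}).
∂π/∂P_{Vidio} = 334 − 10P_{Vidio} + 2P_{Streamly} = 0 ⇒ P_{Vidio} = 33.4 + 0.2P_{Streamly}.
Setting P_{Vidio} = P_{Streamly} in the reaction function: P_{Vidio} = 33.4 + 0.2P_{Vidio}, so P_{Vidio} = 33.4 / 0.8 = 41.75.

41.75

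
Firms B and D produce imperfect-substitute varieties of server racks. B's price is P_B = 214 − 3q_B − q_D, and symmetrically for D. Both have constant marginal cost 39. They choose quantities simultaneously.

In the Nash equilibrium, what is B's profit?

Firm B's profit: π = q_B(214 − 3q_B − q_D) − 39q_B.
∂π/∂q_B = 175 − 6q_B − q_D = 0 ⇒ q_B = 175/6 − (1/6)q_D.
By symmetry q_D = q_B; substituting into the reaction function, (7/6)q_B = 175/6 and q_B = 25.
P_B = 214 − 3·25 − 25 = 114.
Profit = (114 − 39)·25 = 1875.

1875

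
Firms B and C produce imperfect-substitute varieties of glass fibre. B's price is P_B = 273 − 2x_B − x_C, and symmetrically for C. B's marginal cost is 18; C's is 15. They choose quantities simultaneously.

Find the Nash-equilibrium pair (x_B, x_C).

Firm B's profit: π = x_B(273 − 2x_B − x_C) − 18x_B.
∂π/∂x_B = 255 − 4x_B − x_C = 0 ⇒ x_B = 63.75 − 0.25x_C.
Similarly x_C = 64.5 − 0.25x_B.
Solving the two reaction functions simultaneously: (1 − (−0.25)(−0.25))x_B = 63.75 − 0.25·64.5, so 0.9375x_B = 47.625 and x_B = 50.8.
Then x_C = 64.5 − 0.25·50.8 = 51.8.

50.8, 51.8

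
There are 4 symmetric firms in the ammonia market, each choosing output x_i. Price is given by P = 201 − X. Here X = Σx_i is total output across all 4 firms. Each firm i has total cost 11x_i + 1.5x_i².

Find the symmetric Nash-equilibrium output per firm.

A representative firm's profit is π_i = x_i(201 − X) − 11x_i − 1.5x_i², with X = x_i + Σ_{j≠i} x_j.
First-order condition: 190 − 5x_i − Σ_{j≠i} x_j = 0.
With identical firms, set every x_j = x: then 190 − 5x − 3x = 0, i.e. x = 190/8 = 23.75.

23.75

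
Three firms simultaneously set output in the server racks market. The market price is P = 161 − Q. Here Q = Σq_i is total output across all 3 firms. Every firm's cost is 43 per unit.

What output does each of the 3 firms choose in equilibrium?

29.5

A representative firm's profit is π_i = q_i(161 − Q) − 43q_i, with Q = q_i + Σ_{j≠i} q_j.
First-order condition: 118 − 2q_i − Σ_{j≠i} q_j = 0.
With identical firms, set every q_j = q: then 118 − 2q − 2q = 0, i.e. q = 118/4 = 29.5.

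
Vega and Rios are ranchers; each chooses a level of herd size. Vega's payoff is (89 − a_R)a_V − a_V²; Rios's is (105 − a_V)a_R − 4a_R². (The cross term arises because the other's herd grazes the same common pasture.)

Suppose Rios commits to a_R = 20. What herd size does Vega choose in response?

34.5

Expanding Vega's payoff: 89a_V − a_Ra_V − a_V².
∂π/∂a_V = 89 − a_R − 2a_V = 0, so a_V = 44.5 − 0.5a_R.
At a_R = 20: a_V = 44.5 − 0.5·20 = 34.5.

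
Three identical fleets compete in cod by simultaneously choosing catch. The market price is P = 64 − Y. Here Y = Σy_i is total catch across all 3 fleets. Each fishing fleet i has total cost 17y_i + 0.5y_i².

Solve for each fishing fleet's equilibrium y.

9.4

A representative fishing fleet's profit is π_i = y_i(64 − Y) − 17y_i − 0.5y_i², with Y = y_i + Σ_{j≠i} y_j.
First-order condition: 47 − 3y_i − Σ_{j≠i} y_j = 0.
With identical fishing fleets, set every y_j = y: then 47 − 3y − 2y = 0, i.e. y = 47/5 = 9.4.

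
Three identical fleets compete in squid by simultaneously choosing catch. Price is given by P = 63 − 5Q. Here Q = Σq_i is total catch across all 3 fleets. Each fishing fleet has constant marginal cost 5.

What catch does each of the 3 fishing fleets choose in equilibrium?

A representative fishing fleet's profit is π_i = q_i(63 − 5Q) − 5q_i, with Q = q_i + Σ_{j≠i} q_j.
First-order condition: 58 − 10q_i − 5Σ_{j≠i} q_j = 0.
Imposing symmetry (q_j = q for all j) turns Σ_{j≠i} q_j into 2q, so 58 = 20q and q = 2.9.

2.9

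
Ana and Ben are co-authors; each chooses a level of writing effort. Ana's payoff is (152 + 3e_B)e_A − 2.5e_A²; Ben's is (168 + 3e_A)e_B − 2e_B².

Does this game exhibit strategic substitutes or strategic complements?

strategic complements

Expanding Ana's payoff: 152e_A + 3e_Be_A − 2.5e_A².
∂π/∂e_A = 152 + 3e_B − 5e_A = 0, so e_A = 30.4 + 0.6e_B.
The best-response slope de_A/de_B = 0.6 > 0: the reaction function is upward-sloping, so the choices are strategic complements.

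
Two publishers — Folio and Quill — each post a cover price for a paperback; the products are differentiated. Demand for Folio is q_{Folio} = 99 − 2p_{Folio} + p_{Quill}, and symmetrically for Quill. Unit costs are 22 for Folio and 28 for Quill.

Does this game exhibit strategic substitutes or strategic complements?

Folio's profit: π = (p_{Folio} − 22)(99 − 2p_{Folio} + p_{Quill}).
∂π/∂p_{Folio} = 143 − 4p_{Folio} + p_{Quill} = 0 ⇒ p_{Folio} = 35.75 + 0.25p_{Quill}.
The best-response slope dp_{Folio}/dp_{Quill} = 0.25 > 0: the reaction function is upward-sloping, so the choices are strategic complements.

strategic complements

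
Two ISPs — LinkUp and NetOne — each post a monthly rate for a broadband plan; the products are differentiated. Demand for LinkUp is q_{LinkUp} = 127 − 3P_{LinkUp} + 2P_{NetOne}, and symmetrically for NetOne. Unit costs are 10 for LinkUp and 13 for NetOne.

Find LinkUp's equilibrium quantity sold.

LinkUp's profit: π = (P_{LinkUp} − 10)(127 − 3P_{LinkUp} + 2P_{NetOne}).
∂π/∂P_{LinkUp} = 157 − 6P_{LinkUp} + 2P_{NetOne} = 0 ⇒ P_{LinkUp} = 157/6 + (1/3)P_{NetOne}.
Similarly P_{NetOne} = 83/3 + (1/3)P_{LinkUp}.
Plugging P_{NetOne} into LinkUp's best response: P_{LinkUp} = 157/6 + (1/3)(83/3 + (1/3)P_{LinkUp}) ⇒ (8/9)P_{LinkUp} = 637/18, so P_{LinkUp} = 39.8125.
Then P_{NetOne} = 83/3 + (1/3)·39.8125 = 40.9375.
q_{LinkUp} = 127 − 3·39.8125 + 2·40.9375 = 89.4375.

89.4375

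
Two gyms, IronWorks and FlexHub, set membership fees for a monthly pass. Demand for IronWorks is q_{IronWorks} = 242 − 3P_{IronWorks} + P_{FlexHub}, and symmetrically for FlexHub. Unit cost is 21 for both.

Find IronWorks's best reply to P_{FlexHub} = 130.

72.5

IronWorks's profit: π = (P_{IronWorks} − 21)(242 − 3P_{IronWorks} + P_{FlexHub}).
∂π/∂P_{IronWorks} = 305 − 6P_{IronWorks} + P_{FlexHub} = 0 ⇒ P_{IronWorks} = 305/6 + (1/6)P_{FlexHub}.
At P_{FlexHub} = 130: P_{IronWorks} = 305/6 + (1/6)·130 = 72.5.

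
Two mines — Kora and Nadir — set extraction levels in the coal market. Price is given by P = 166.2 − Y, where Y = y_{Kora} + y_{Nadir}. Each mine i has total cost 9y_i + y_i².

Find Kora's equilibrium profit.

Mine Kora's profit: π = y_{Kora}(166.2 − (y_{Kora} + y_{Nadir})) − 9y_{Kora} − y_{Kora}².
∂π/∂y_{Kora} = 157.2 − 4y_{Kora} − y_{Nadir} = 0, so y_{Kora} = 39.3 − 0.25y_{Nadir}.
Setting y_{Kora} = y_{Nadir} in the reaction function: y_{Kora} = 39.3 − 0.25y_{Kora}, so y_{Kora} = 39.3 / 1.25 = 31.44.
Price P = 166.2 − 62.88 = 103.32.
Kora's profit: (103.32 − 9)·31.44 − (31.44)² = 1976.9472.

1976.9472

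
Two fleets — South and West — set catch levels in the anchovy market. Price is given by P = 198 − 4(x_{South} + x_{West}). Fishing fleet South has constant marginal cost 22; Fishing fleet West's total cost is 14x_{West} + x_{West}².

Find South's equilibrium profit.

Fishing fleet South's profit: π = x_{South}(198 − 4(x_{South} + x_{West})) − 22x_{South}.
∂π/∂x_{South} = 176 − 8x_{South} − 4x_{West} = 0, so x_{South} = 22 − 0.5x_{West}.
For West: ∂π/∂x_{West} = 184 − 10x_{West} − 4x_{South} = 0 ⇒ x_{West} = 18.4 − 0.4x_{South}.
Plugging x_{West} into South's best response: x_{South} = 22 − 0.5(18.4 − 0.4x_{South}) ⇒ 0.8x_{South} = 12.8, so x_{South} = 16.
Then x_{West} = 18.4 − 0.4·16 = 12.
Price P = 198 − 4·28 = 86.
South's profit: (86 − 22)·16 = 1024.

1024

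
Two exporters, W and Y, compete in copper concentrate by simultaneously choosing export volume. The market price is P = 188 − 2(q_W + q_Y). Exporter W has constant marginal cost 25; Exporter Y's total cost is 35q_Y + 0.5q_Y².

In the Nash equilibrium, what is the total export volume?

49.6875

Exporter W's profit: π = q_W(188 − 2(q_W + q_Y)) − 25q_W.
∂π/∂q_W = 163 − 4q_W − 2q_Y = 0, so q_W = 40.75 − 0.5q_Y.
For Y: ∂π/∂q_Y = 153 − 5q_Y − 2q_W = 0 ⇒ q_Y = 30.6 − 0.4q_W.
Plugging q_Y into W's best response: q_W = 40.75 − 0.5(30.6 − 0.4q_W) ⇒ 0.8q_W = 25.45, so q_W = 31.8125.
Then q_Y = 30.6 − 0.4·31.8125 = 17.875.
Total export volume: 31.8125 + 17.875 = 49.6875.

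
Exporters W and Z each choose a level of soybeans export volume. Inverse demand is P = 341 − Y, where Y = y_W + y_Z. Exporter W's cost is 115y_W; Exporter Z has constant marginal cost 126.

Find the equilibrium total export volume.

147

Exporter W's profit: π = y_W(341 − (y_W + y_Z)) − 115y_W.
∂π/∂y_W = 226 − 2y_W − y_Z = 0, so y_W = 113 − 0.5y_Z.
By the same steps for Z: y_Z = 107.5 − 0.5y_W.
Plugging y_Z into W's best response: y_W = 113 − 0.5(107.5 − 0.5y_W) ⇒ 0.75y_W = 59.25, so y_W = 79.
Then y_Z = 107.5 − 0.5·79 = 68.
Total export volume: 79 + 68 = 147.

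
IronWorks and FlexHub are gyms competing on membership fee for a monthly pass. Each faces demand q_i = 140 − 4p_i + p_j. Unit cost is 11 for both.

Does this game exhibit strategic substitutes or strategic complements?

IronWorks's profit: π = (p_{IronWorks} − 11)(140 − 4p_{IronWorks} + p_{FlexHub}).
∂π/∂p_{IronWorks} = 184 − 8p_{IronWorks} + p_{FlexHub} = 0 ⇒ p_{IronWorks} = 23 + 0.125p_{FlexHub}.
The best-response slope dp_{IronWorks}/dp_{FlexHub} = 0.125 > 0: the reaction function is upward-sloping, so the choices are strategic complements.

strategic complements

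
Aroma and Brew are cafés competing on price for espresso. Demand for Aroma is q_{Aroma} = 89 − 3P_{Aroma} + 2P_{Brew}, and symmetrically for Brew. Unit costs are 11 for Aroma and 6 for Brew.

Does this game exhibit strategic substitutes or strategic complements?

strategic complements

Aroma's profit: π = (P_{Aroma} − 11)(89 − 3P_{Aroma} + 2P_{Brew}).
∂π/∂P_{Aroma} = 122 − 6P_{Aroma} + 2P_{Brew} = 0 ⇒ P_{Aroma} = 61/3 + (1/3)P_{Brew}.
The best-response slope dP_{Aroma}/dP_{Brew} = 1/3 > 0: the reaction function is upward-sloping, so the choices are strategic complements.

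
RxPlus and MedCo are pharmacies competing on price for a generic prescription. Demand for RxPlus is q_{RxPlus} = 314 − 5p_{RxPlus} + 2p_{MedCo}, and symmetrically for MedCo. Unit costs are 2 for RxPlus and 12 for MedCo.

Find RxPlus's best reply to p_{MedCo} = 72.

RxPlus's profit: π = (p_{RxPlus} − 2)(314 − 5p_{RxPlus} + 2p_{MedCo}).
∂π/∂p_{RxPlus} = 324 − 10p_{RxPlus} + 2p_{MedCo} = 0 ⇒ p_{RxPlus} = 32.4 + 0.2p_{MedCo}.
At p_{MedCo} = 72: p_{RxPlus} = 32.4 + 0.2·72 = 46.8.

46.8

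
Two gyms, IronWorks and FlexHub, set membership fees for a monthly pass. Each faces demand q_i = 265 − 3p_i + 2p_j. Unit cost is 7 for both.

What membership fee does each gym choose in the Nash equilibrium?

IronWorks's profit: π = (p_{IronWorks} − 7)(265 − 3p_{IronWorks} + 2p_{FlexHub}).
∂π/∂p_{IronWorks} = 286 − 6p_{IronWorks} + 2p_{FlexHub} = 0 ⇒ p_{IronWorks} = 143/3 + (1/3)p_{FlexHub}.
The game is symmetric, so in equilibrium p_{FlexHub} = p_{IronWorks}: the reaction function gives (2/3)p_{IronWorks} = 143/3, hence p_{IronWorks} = 71.5.

71.5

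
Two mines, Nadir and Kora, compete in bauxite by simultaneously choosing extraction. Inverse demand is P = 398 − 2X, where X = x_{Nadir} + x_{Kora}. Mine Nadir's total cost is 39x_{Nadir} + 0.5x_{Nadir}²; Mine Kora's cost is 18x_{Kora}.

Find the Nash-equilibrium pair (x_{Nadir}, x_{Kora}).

42.25, 73.875

Mine Nadir's profit: π = x_{Nadir}(398 − 2(x_{Nadir} + x_{Kora})) − 39x_{Nadir} − 0.5x_{Nadir}².
∂π/∂x_{Nadir} = 359 − 5x_{Nadir} − 2x_{Kora} = 0, so x_{Nadir} = 71.8 − 0.4x_{Kora}.
For Kora: ∂π/∂x_{Kora} = 380 − 4x_{Kora} − 2x_{Nadir} = 0 ⇒ x_{Kora} = 95 − 0.5x_{Nadir}.
Solving the two reaction functions simultaneously: (1 − (−0.4)(−0.5))x_{Nadir} = 71.8 − 0.4·95, so 0.8x_{Nadir} = 33.8 and x_{Nadir} = 42.25.
Then x_{Kora} = 95 − 0.5·42.25 = 73.875.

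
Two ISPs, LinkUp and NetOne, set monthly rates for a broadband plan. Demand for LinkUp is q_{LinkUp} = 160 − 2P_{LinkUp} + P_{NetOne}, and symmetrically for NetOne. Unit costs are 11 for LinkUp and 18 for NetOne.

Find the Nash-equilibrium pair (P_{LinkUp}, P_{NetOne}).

61.6, 64.4

LinkUp's profit: π = (P_{LinkUp} − 11)(160 − 2P_{LinkUp} + P_{NetOne}).
∂π/∂P_{LinkUp} = 182 − 4P_{LinkUp} + P_{NetOne} = 0 ⇒ P_{LinkUp} = 45.5 + 0.25P_{NetOne}.
Similarly P_{NetOne} = 49 + 0.25P_{LinkUp}.
Substituting the second reaction function into the first: P_{LinkUp} = 45.5 + 0.25(49 + 0.25P_{LinkUp}), which gives 0.9375P_{LinkUp} = 57.75 ⇒ P_{LinkUp} = 61.6.
Then P_{NetOne} = 49 + 0.25·61.6 = 64.4.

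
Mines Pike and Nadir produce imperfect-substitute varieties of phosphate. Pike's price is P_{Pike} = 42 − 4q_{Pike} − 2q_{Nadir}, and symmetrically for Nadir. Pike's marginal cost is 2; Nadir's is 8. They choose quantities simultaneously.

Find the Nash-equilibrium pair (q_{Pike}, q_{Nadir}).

4.2, 3.2

Mine Pike's profit: π = q_{Pike}(42 − 4q_{Pike} − 2q_{Nadir}) − 2q_{Pike}.
∂π/∂q_{Pike} = 40 − 8q_{Pike} − 2q_{Nadir} = 0 ⇒ q_{Pike} = 5 − 0.25q_{Nadir}.
Similarly q_{Nadir} = 4.25 − 0.25q_{Pike}.
Substituting the second reaction function into the first: q_{Pike} = 5 − 0.25(4.25 − 0.25q_{Pike}), which gives 0.9375q_{Pike} = 3.9375 ⇒ q_{Pike} = 4.2.
Then q_{Nadir} = 4.25 − 0.25·4.2 = 3.2.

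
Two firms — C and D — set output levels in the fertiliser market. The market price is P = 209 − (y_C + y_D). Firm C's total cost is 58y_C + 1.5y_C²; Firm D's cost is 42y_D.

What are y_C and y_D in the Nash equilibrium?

Firm C's profit: π = y_C(209 − (y_C + y_D)) − 58y_C − 1.5y_C².
∂π/∂y_C = 151 − 5y_C − y_D = 0, so y_C = 30.2 − 0.2y_D.
For D: ∂π/∂y_D = 167 − 2y_D − y_C = 0 ⇒ y_D = 83.5 − 0.5y_C.
Substituting the second reaction function into the first: y_C = 30.2 − 0.2(83.5 − 0.5y_C), which gives 0.9y_C = 13.5 ⇒ y_C = 15.
Then y_D = 83.5 − 0.5·15 = 76.

15, 76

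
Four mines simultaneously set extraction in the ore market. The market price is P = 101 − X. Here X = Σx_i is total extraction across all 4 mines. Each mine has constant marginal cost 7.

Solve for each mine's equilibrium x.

18.8

A representative mine's profit is π_i = x_i(101 − X) − 7x_i, with X = x_i + Σ_{j≠i} x_j.
First-order condition: 94 − 2x_i − Σ_{j≠i} x_j = 0.
In a symmetric equilibrium every mine chooses the same x, so Σ_{j≠i} x_j = 3x. The condition becomes 94 − 5x = 0, giving x = 94/5 = 18.8.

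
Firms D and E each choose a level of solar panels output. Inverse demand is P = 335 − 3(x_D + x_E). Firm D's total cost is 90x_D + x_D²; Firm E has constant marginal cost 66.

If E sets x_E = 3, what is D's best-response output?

Firm D's profit: π = x_D(335 − 3(x_D + x_E)) − 90x_D − x_D².
∂π/∂x_D = 245 − 8x_D − 3x_E = 0, so x_D = 30.625 − 0.375x_E.
At x_E = 3: x_D = 30.625 − 0.375·3 = 29.5.

29.5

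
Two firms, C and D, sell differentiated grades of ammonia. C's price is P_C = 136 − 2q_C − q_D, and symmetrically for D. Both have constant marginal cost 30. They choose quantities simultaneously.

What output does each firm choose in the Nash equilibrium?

Firm C's profit: π = q_C(136 − 2q_C − q_D) − 30q_C.
∂π/∂q_C = 106 − 4q_C − q_D = 0 ⇒ q_C = 26.5 − 0.25q_D.
Setting q_C = q_D in the reaction function: q_C = 26.5 − 0.25q_C, so q_C = 26.5 / 1.25 = 21.2.

21.2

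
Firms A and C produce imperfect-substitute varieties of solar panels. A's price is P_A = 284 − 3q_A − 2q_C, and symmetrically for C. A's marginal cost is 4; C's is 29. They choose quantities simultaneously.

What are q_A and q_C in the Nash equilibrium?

36.5625, 30.3125

Firm A's profit: π = q_A(284 − 3q_A − 2q_C) − 4q_A.
∂π/∂q_A = 280 − 6q_A − 2q_C = 0 ⇒ q_A = 140/3 − (1/3)q_C.
Similarly q_C = 42.5 − (1/3)q_A.
Solving the two reaction functions simultaneously: (1 − (−1/3)(−1/3))q_A = 140/3 − (1/3)·42.5, so (8/9)q_A = 32.5 and q_A = 36.5625.
Then q_C = 42.5 − (1/3)·36.5625 = 30.3125.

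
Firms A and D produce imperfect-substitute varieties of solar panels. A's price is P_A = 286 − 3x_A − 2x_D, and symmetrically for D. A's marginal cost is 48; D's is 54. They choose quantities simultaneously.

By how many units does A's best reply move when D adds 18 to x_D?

-6

Firm A's profit: π = x_A(286 − 3x_A − 2x_D) − 48x_A.
∂π/∂x_A = 238 − 6x_A − 2x_D = 0 ⇒ x_A = 119/3 − (1/3)x_D.
The reaction-function slope is −1/3, so an 18-unit rise in x_D moves x_A by −1/3 × 18 = −6. A's best response falls — the actions are strategic substitutes.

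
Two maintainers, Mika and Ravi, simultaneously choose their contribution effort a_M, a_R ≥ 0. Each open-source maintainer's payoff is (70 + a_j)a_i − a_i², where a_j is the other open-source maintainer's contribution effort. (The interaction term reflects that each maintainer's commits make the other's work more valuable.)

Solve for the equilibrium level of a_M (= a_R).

70

Mika's payoff is (70 + a_R)a_M − a_M².
∂π/∂a_M = 70 + a_R − 2a_M = 0, so a_M = 35 + 0.5a_R.
By symmetry a_R = a_M; substituting into the reaction function, 0.5a_M = 35 and a_M = 70.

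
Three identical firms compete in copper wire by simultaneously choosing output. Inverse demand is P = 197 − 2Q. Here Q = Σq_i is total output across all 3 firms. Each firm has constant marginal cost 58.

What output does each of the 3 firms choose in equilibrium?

A representative firm's profit is π_i = q_i(197 − 2Q) − 58q_i, with Q = q_i + Σ_{j≠i} q_j.
First-order condition: 139 − 4q_i − 2Σ_{j≠i} q_j = 0.
In a symmetric equilibrium every firm chooses the same q, so Σ_{j≠i} q_j = 2q. The condition becomes 139 − 8q = 0, giving q = 139/8 = 17.375.

17.375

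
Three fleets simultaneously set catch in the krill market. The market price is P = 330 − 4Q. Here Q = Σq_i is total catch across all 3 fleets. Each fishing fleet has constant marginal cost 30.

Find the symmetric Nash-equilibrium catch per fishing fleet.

A representative fishing fleet's profit is π_i = q_i(330 − 4Q) − 30q_i, with Q = q_i + Σ_{j≠i} q_j.
First-order condition: 300 − 8q_i − 4Σ_{j≠i} q_j = 0.
In a symmetric equilibrium every fishing fleet chooses the same q, so Σ_{j≠i} q_j = 2q. The condition becomes 300 − 16q = 0, giving q = 300/16 = 18.75.

18.75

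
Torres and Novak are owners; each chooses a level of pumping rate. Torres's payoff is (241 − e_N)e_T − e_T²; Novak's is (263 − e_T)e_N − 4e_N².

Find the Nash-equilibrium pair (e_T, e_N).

111, 19

Expanding Torres's payoff: 241e_T − e_Ne_T − e_T².
∂π/∂e_T = 241 − e_N − 2e_T = 0, so e_T = 120.5 − 0.5e_N.
Likewise for Novak: e_N = 32.875 − 0.125e_T.
Substituting the second reaction function into the first: e_T = 120.5 − 0.5(32.875 − 0.125e_T), which gives 0.9375e_T = 104.0625 ⇒ e_T = 111.
Then e_N = 32.875 − 0.125·111 = 19.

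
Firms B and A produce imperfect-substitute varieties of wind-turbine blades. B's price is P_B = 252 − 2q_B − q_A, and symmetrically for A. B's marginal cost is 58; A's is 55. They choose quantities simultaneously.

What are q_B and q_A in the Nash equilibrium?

38.6, 39.6

Firm B's profit: π = q_B(252 − 2q_B − q_A) − 58q_B.
∂π/∂q_B = 194 − 4q_B − q_A = 0 ⇒ q_B = 48.5 − 0.25q_A.
Similarly q_A = 49.25 − 0.25q_B.
Plugging q_A into B's best response: q_B = 48.5 − 0.25(49.25 − 0.25q_B) ⇒ 0.9375q_B = 36.1875, so q_B = 38.6.
Then q_A = 49.25 − 0.25·38.6 = 39.6.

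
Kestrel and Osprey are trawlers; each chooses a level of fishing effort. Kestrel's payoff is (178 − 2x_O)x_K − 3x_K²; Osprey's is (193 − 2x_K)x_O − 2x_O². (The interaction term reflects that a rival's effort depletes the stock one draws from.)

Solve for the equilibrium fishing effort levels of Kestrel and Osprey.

Expanding Kestrel's payoff: 178x_K − 2x_Ox_K − 3x_K².
∂π/∂x_K = 178 − 2x_O − 6x_K = 0, so x_K = 89/3 − (1/3)x_O.
Likewise for Osprey: x_O = 48.25 − 0.5x_K.
Plugging x_O into Kestrel's best response: x_K = 89/3 − (1/3)(48.25 − 0.5x_K) ⇒ (5/6)x_K = 163/12, so x_K = 16.3.
Then x_O = 48.25 − 0.5·16.3 = 40.1.

16.3, 40.1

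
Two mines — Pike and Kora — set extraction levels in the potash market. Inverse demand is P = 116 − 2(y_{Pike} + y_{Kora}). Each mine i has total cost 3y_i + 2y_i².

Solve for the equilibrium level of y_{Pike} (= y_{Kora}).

Mine Pike's profit: π = y_{Pike}(116 − 2(y_{Pike} + y_{Kora})) − 3y_{Pike} − 2y_{Pike}².
∂π/∂y_{Pike} = 113 − 8y_{Pike} − 2y_{Kora} = 0, so y_{Pike} = 14.125 − 0.25y_{Kora}.
Setting y_{Pike} = y_{Kora} in the reaction function: y_{Pike} = 14.125 − 0.25y_{Pike}, so y_{Pike} = 14.125 / 1.25 = 11.3.

11.3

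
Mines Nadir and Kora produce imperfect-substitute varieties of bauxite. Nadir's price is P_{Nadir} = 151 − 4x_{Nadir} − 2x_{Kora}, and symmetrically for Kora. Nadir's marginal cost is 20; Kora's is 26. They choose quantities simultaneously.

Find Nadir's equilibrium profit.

707.56

Mine Nadir's profit: π = x_{Nadir}(151 − 4x_{Nadir} − 2x_{Kora}) − 20x_{Nadir}.
∂π/∂x_{Nadir} = 131 − 8x_{Nadir} − 2x_{Kora} = 0 ⇒ x_{Nadir} = 16.375 − 0.25x_{Kora}.
Similarly x_{Kora} = 15.625 − 0.25x_{Nadir}.
Substituting the second reaction function into the first: x_{Nadir} = 16.375 − 0.25(15.625 − 0.25x_{Nadir}), which gives 0.9375x_{Nadir} = 399/32 ⇒ x_{Nadir} = 13.3.
Then x_{Kora} = 15.625 − 0.25·13.3 = 12.3.
P_{Nadir} = 151 − 4·13.3 − 2·12.3 = 73.2.
Profit = (73.2 − 20)·13.3 = 707.56.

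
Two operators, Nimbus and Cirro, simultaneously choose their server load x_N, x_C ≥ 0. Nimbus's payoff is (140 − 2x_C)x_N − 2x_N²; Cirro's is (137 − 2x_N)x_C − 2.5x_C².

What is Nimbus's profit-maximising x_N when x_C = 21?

24.5

Expanding Nimbus's payoff: 140x_N − 2x_Cx_N − 2x_N².
∂π/∂x_N = 140 − 2x_C − 4x_N = 0, so x_N = 35 − 0.5x_C.
At x_C = 21: x_N = 35 − 0.5·21 = 24.5.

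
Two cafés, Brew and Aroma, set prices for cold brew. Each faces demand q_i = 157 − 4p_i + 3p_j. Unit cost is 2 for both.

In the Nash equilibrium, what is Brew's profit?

Brew's profit: π = (p_{Brew} − 2)(157 − 4p_{Brew} + 3p_{Aroma}).
∂π/∂p_{Brew} = 165 − 8p_{Brew} + 3p_{Aroma} = 0 ⇒ p_{Brew} = 20.625 + 0.375p_{Aroma}.
The game is symmetric, so in equilibrium p_{Aroma} = p_{Brew}: the reaction function gives 0.625p_{Brew} = 20.625, hence p_{Brew} = 33.
q_{Brew} = 157 − 4·33 + 3·33 = 124.
Profit = (33 − 2)·124 = 3844.

3844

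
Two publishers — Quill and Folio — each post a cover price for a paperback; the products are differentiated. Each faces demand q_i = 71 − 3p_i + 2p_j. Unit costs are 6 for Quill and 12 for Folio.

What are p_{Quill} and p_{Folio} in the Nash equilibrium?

Quill's profit: π = (p_{Quill} − 6)(71 − 3p_{Quill} + 2p_{Folio}).
∂π/∂p_{Quill} = 89 − 6p_{Quill} + 2p_{Folio} = 0 ⇒ p_{Quill} = 89/6 + (1/3)p_{Folio}.
Similarly p_{Folio} = 107/6 + (1/3)p_{Quill}.
Plugging p_{Folio} into Quill's best response: p_{Quill} = 89/6 + (1/3)(107/6 + (1/3)p_{Quill}) ⇒ (8/9)p_{Quill} = 187/9, so p_{Quill} = 23.375.
Then p_{Folio} = 107/6 + (1/3)·23.375 = 25.625.

23.375, 25.625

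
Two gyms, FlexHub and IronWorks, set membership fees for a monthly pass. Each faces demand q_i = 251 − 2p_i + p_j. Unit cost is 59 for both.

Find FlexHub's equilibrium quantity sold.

FlexHub's profit: π = (p_{FlexHub} − 59)(251 − 2p_{FlexHub} + p_{IronWorks}).
∂π/∂p_{FlexHub} = 369 − 4p_{FlexHub} + p_{IronWorks} = 0 ⇒ p_{FlexHub} = 92.25 + 0.25p_{IronWorks}.
Setting p_{FlexHub} = p_{IronWorks} in the reaction function: p_{FlexHub} = 92.25 + 0.25p_{FlexHub}, so p_{FlexHub} = 92.25 / 0.75 = 123.
q_{FlexHub} = 251 − 2·123 + 123 = 128.

128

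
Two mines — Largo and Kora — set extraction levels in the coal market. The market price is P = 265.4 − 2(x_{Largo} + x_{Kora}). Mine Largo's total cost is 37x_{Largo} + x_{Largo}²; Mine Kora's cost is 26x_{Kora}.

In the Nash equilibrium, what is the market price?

123.96

Mine Largo's profit: π = x_{Largo}(265.4 − 2(x_{Largo} + x_{Kora})) − 37x_{Largo} − x_{Largo}².
∂π/∂x_{Largo} = 228.4 − 6x_{Largo} − 2x_{Kora} = 0, so x_{Largo} = 571/15 − (1/3)x_{Kora}.
For Kora: ∂π/∂x_{Kora} = 239.4 − 4x_{Kora} − 2x_{Largo} = 0 ⇒ x_{Kora} = 59.85 − 0.5x_{Largo}.
Plugging x_{Kora} into Largo's best response: x_{Largo} = 571/15 − (1/3)(59.85 − 0.5x_{Largo}) ⇒ (5/6)x_{Largo} = 1087/60, so x_{Largo} = 21.74.
Then x_{Kora} = 59.85 − 0.5·21.74 = 48.98.
Equilibrium price: P = 265.4 − 2·70.72 = 123.96.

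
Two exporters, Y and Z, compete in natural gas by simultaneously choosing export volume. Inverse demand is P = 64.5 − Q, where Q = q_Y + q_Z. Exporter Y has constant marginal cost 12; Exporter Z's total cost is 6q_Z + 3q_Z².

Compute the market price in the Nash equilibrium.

Exporter Y's profit: π = q_Y(64.5 − (q_Y + q_Z)) − 12q_Y.
∂π/∂q_Y = 52.5 − 2q_Y − q_Z = 0, so q_Y = 26.25 − 0.5q_Z.
For Z: ∂π/∂q_Z = 58.5 − 8q_Z − q_Y = 0 ⇒ q_Z = 7.3125 − 0.125q_Y.
Plugging q_Z into Y's best response: q_Y = 26.25 − 0.5(7.3125 − 0.125q_Y) ⇒ 0.9375q_Y = 723/32, so q_Y = 24.1.
Then q_Z = 7.3125 − 0.125·24.1 = 4.3.
Equilibrium price: P = 64.5 − 28.4 = 36.1.

36.1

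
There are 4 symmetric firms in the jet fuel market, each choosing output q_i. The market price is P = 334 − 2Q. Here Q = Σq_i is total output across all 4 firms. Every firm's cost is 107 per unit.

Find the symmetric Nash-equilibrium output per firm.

22.7

A representative firm's profit is π_i = q_i(334 − 2Q) − 107q_i, with Q = q_i + Σ_{j≠i} q_j.
First-order condition: 227 − 4q_i − 2Σ_{j≠i} q_j = 0.
In a symmetric equilibrium every firm chooses the same q, so Σ_{j≠i} q_j = 3q. The condition becomes 227 − 10q = 0, giving q = 227/10 = 22.7.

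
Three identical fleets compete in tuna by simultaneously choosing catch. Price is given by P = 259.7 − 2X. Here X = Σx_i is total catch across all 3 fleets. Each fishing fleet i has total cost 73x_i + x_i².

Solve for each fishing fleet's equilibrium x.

A representative fishing fleet's profit is π_i = x_i(259.7 − 2X) − 73x_i − x_i², with X = x_i + Σ_{j≠i} x_j.
First-order condition: 186.7 − 6x_i − 2Σ_{j≠i} x_j = 0.
In a symmetric equilibrium every fishing fleet chooses the same x, so Σ_{j≠i} x_j = 2x. The condition becomes 186.7 − 10x = 0, giving x = 186.7/10 = 18.67.

18.67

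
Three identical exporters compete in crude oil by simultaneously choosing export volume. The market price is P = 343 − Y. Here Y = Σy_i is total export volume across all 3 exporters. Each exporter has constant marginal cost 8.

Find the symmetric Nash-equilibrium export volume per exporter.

83.75

A representative exporter's profit is π_i = y_i(343 − Y) − 8y_i, with Y = y_i + Σ_{j≠i} y_j.
First-order condition: 335 − 2y_i − Σ_{j≠i} y_j = 0.
With identical exporters, set every y_j = y: then 335 − 2y − 2y = 0, i.e. y = 335/4 = 83.75.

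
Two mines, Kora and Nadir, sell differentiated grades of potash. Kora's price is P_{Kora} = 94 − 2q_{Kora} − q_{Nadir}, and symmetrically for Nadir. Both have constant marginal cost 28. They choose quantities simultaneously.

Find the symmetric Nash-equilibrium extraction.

13.2

Mine Kora's profit: π = q_{Kora}(94 − 2q_{Kora} − q_{Nadir}) − 28q_{Kora}.
∂π/∂q_{Kora} = 66 − 4q_{Kora} − q_{Nadir} = 0 ⇒ q_{Kora} = 16.5 − 0.25q_{Nadir}.
By symmetry q_{Nadir} = q_{Kora}; substituting into the reaction function, 1.25q_{Kora} = 16.5 and q_{Kora} = 13.2.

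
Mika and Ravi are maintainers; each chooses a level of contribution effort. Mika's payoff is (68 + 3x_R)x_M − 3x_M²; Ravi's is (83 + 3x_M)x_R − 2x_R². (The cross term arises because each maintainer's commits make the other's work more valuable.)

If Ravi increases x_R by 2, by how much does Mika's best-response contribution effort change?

Expanding Mika's payoff: 68x_M + 3x_Rx_M − 3x_M².
∂π/∂x_M = 68 + 3x_R − 6x_M = 0, so x_M = 34/3 + 0.5x_R.
The reaction-function slope is 0.5, so a 2-unit rise in x_R moves x_M by 0.5 × 2 = 1. Mika's best response rises — the actions are strategic complements.

1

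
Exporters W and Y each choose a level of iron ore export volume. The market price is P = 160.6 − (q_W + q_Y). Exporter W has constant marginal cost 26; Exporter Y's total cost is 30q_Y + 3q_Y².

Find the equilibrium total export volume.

71.52

Exporter W's profit: π = q_W(160.6 − (q_W + q_Y)) − 26q_W.
∂π/∂q_W = 134.6 − 2q_W − q_Y = 0, so q_W = 67.3 − 0.5q_Y.
For Y: ∂π/∂q_Y = 130.6 − 8q_Y − q_W = 0 ⇒ q_Y = 16.325 − 0.125q_W.
Substituting the second reaction function into the first: q_W = 67.3 − 0.5(16.325 − 0.125q_W), which gives 0.9375q_W = 59.1375 ⇒ q_W = 63.08.
Then q_Y = 16.325 − 0.125·63.08 = 8.44.
Total export volume: 63.08 + 8.44 = 71.52.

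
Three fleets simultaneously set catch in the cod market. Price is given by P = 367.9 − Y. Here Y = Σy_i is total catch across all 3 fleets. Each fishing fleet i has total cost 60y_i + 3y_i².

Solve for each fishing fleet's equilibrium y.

A representative fishing fleet's profit is π_i = y_i(367.9 − Y) − 60y_i − 3y_i², with Y = y_i + Σ_{j≠i} y_j.
First-order condition: 307.9 − 8y_i − Σ_{j≠i} y_j = 0.
In a symmetric equilibrium every fishing fleet chooses the same y, so Σ_{j≠i} y_j = 2y. The condition becomes 307.9 − 10y = 0, giving y = 307.9/10 = 30.79.

30.79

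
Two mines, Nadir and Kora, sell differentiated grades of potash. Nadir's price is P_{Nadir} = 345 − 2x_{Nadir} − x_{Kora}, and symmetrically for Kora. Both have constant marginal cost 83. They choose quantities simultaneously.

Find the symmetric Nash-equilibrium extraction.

52.4

Mine Nadir's profit: π = x_{Nadir}(345 − 2x_{Nadir} − x_{Kora}) − 83x_{Nadir}.
∂π/∂x_{Nadir} = 262 − 4x_{Nadir} − x_{Kora} = 0 ⇒ x_{Nadir} = 65.5 − 0.25x_{Kora}.
Setting x_{Nadir} = x_{Kora} in the reaction function: x_{Nadir} = 65.5 − 0.25x_{Nadir}, so x_{Nadir} = 65.5 / 1.25 = 52.4.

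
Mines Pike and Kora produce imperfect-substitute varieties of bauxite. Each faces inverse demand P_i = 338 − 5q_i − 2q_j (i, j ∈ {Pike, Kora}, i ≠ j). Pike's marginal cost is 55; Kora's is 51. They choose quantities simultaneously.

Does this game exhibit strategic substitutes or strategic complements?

Mine Pike's profit: π = q_{Pike}(338 − 5q_{Pike} − 2q_{Kora}) − 55q_{Pike}.
∂π/∂q_{Pike} = 283 − 10q_{Pike} − 2q_{Kora} = 0 ⇒ q_{Pike} = 28.3 − 0.2q_{Kora}.
The best-response slope dq_{Pike}/dq_{Kora} = −0.2 < 0: the reaction function is downward-sloping, so the choices are strategic substitutes.

strategic substitutes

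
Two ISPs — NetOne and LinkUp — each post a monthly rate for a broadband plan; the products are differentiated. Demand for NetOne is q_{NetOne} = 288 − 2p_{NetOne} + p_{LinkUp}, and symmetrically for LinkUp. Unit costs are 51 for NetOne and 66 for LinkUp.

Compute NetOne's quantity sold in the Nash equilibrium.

162

NetOne's profit: π = (p_{NetOne} − 51)(288 − 2p_{NetOne} + p_{LinkUp}).
∂π/∂p_{NetOne} = 390 − 4p_{NetOne} + p_{LinkUp} = 0 ⇒ p_{NetOne} = 97.5 + 0.25p_{LinkUp}.
Similarly p_{LinkUp} = 105 + 0.25p_{NetOne}.
Substituting the second reaction function into the first: p_{NetOne} = 97.5 + 0.25(105 + 0.25p_{NetOne}), which gives 0.9375p_{NetOne} = 123.75 ⇒ p_{NetOne} = 132.
Then p_{LinkUp} = 105 + 0.25·132 = 138.
q_{NetOne} = 288 − 2·132 + 138 = 162.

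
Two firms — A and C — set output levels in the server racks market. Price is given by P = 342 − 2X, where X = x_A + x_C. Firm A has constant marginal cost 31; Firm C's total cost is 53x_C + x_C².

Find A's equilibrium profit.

8294.72

Firm A's profit: π = x_A(342 − 2(x_A + x_C)) − 31x_A.
∂π/∂x_A = 311 − 4x_A − 2x_C = 0, so x_A = 77.75 − 0.5x_C.
For C: ∂π/∂x_C = 289 − 6x_C − 2x_A = 0 ⇒ x_C = 289/6 − (1/3)x_A.
Plugging x_C into A's best response: x_A = 77.75 − 0.5(289/6 − (1/3)x_A) ⇒ (5/6)x_A = 161/3, so x_A = 64.4.
Then x_C = 289/6 − (1/3)·64.4 = 26.7.
Price P = 342 − 2·91.1 = 159.8.
A's profit: (159.8 − 31)·64.4 = 8294.72.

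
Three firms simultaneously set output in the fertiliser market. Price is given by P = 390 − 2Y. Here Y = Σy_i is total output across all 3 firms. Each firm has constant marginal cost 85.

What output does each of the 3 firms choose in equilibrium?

A representative firm's profit is π_i = y_i(390 − 2Y) − 85y_i, with Y = y_i + Σ_{j≠i} y_j.
First-order condition: 305 − 4y_i − 2Σ_{j≠i} y_j = 0.
With identical firms, set every y_j = y: then 305 − 4y − 4y = 0, i.e. y = 305/8 = 38.125.

38.125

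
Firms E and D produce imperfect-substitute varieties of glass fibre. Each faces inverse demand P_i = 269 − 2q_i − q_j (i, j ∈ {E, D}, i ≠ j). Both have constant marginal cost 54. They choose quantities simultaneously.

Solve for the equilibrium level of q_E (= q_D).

Firm E's profit: π = q_E(269 − 2q_E − q_D) − 54q_E.
∂π/∂q_E = 215 − 4q_E − q_D = 0 ⇒ q_E = 53.75 − 0.25q_D.
By symmetry q_D = q_E; substituting into the reaction function, 1.25q_E = 53.75 and q_E = 43.

43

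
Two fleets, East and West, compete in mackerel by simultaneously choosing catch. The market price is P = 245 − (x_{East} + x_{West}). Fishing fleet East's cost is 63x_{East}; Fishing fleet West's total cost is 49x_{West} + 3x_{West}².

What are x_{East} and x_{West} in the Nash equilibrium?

Fishing fleet East's profit: π = x_{East}(245 − (x_{East} + x_{West})) − 63x_{East}.
∂π/∂x_{East} = 182 − 2x_{East} − x_{West} = 0, so x_{East} = 91 − 0.5x_{West}.
For West: ∂π/∂x_{West} = 196 − 8x_{West} − x_{East} = 0 ⇒ x_{West} = 24.5 − 0.125x_{East}.
Solving the two reaction functions simultaneously: (1 − (−0.5)(−0.125))x_{East} = 91 − 0.5·24.5, so 0.9375x_{East} = 78.75 and x_{East} = 84.
Then x_{West} = 24.5 − 0.125·84 = 14.

84, 14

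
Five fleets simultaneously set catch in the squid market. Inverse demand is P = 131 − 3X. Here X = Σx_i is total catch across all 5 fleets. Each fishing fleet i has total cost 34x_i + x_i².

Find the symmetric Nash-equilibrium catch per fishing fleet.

4.85

A representative fishing fleet's profit is π_i = x_i(131 − 3X) − 34x_i − x_i², with X = x_i + Σ_{j≠i} x_j.
First-order condition: 97 − 8x_i − 3Σ_{j≠i} x_j = 0.
Imposing symmetry (x_j = x for all j) turns Σ_{j≠i} x_j into 4x, so 97 = 20x and x = 4.85.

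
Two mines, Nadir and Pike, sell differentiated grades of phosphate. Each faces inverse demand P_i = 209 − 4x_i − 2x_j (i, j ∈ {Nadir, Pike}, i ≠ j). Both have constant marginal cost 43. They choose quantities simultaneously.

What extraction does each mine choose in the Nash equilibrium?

16.6

Mine Nadir's profit: π = x_{Nadir}(209 − 4x_{Nadir} − 2x_{Pike}) − 43x_{Nadir}.
∂π/∂x_{Nadir} = 166 − 8x_{Nadir} − 2x_{Pike} = 0 ⇒ x_{Nadir} = 20.75 − 0.25x_{Pike}.
The game is symmetric, so in equilibrium x_{Pike} = x_{Nadir}: the reaction function gives 1.25x_{Nadir} = 20.75, hence x_{Nadir} = 16.6.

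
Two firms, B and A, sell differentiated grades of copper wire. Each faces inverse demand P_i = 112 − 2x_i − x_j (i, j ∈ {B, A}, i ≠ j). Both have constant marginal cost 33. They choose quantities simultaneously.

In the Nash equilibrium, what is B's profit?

Firm B's profit: π = x_B(112 − 2x_B − x_A) − 33x_B.
∂π/∂x_B = 79 − 4x_B − x_A = 0 ⇒ x_B = 19.75 − 0.25x_A.
By symmetry x_A = x_B; substituting into the reaction function, 1.25x_B = 19.75 and x_B = 15.8.
P_B = 112 − 2·15.8 − 15.8 = 64.6.
Profit = (64.6 − 33)·15.8 = 499.28.

499.28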